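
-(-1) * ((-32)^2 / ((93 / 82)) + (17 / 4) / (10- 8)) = 673325 / 744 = 905.01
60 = 60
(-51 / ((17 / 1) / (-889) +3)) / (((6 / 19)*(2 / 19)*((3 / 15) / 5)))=-12867.44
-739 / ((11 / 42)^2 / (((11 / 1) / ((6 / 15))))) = -3258990 / 11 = -296271.82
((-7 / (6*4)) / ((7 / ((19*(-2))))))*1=19 / 12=1.58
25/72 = 0.35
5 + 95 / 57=20 / 3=6.67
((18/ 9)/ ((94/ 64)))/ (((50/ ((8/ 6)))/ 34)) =4352/ 3525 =1.23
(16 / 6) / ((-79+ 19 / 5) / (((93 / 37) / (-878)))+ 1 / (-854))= 1058960 / 10431384079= 0.00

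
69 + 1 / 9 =622 / 9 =69.11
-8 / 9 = -0.89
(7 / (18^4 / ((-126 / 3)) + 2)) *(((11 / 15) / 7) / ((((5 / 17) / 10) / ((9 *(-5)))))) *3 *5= 58905 / 8741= 6.74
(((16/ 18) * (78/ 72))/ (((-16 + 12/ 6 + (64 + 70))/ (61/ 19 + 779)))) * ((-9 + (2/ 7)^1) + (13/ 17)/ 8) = -17613947/ 325584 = -54.10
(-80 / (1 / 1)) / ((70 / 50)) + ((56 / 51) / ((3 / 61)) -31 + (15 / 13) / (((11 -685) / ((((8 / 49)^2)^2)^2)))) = -1466105432024276143747 / 22275800730289563093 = -65.82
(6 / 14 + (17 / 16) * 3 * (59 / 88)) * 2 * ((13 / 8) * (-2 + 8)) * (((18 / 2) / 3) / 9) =328731 / 19712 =16.68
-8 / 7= -1.14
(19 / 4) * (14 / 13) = 133 / 26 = 5.12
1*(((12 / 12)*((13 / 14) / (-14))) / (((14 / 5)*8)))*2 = -65 / 10976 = -0.01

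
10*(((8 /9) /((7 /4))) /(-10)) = -32 /63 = -0.51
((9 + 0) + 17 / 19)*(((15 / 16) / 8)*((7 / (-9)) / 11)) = -1645 / 20064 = -0.08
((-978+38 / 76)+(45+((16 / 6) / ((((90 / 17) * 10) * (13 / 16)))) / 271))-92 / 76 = -84374684353 / 90364950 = -933.71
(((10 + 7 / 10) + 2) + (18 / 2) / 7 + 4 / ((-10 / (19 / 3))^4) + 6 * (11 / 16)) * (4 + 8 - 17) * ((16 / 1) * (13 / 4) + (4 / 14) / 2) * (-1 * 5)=3881290937 / 158760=24447.54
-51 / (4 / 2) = -51 / 2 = -25.50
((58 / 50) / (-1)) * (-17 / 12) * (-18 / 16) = -1479 / 800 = -1.85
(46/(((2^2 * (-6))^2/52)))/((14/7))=299/144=2.08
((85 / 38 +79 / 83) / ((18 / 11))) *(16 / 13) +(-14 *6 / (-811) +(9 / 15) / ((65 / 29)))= 10360734101 / 3740919975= 2.77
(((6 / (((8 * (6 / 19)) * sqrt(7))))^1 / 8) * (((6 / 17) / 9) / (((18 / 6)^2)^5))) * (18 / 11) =19 * sqrt(7) / 412240752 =0.00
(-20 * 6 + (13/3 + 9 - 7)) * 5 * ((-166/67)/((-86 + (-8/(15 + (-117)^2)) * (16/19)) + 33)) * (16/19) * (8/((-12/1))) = 5171524160/346726407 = 14.92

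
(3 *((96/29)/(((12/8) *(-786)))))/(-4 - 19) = 32/87377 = 0.00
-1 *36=-36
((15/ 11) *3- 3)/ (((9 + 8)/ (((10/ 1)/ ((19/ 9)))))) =1080/ 3553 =0.30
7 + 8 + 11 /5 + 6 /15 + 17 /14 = 1317 /70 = 18.81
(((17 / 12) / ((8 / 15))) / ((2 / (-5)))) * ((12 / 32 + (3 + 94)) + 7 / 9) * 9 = -3003475 / 512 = -5866.16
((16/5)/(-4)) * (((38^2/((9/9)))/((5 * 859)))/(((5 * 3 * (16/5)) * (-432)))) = 361/27831600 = 0.00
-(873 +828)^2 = -2893401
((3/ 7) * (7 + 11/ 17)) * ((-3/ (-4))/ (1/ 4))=1170/ 119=9.83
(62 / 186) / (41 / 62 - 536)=-62 / 99573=-0.00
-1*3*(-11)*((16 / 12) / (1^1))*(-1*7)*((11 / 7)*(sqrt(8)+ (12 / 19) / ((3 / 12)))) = -968*sqrt(2) - 23232 / 19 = -2591.70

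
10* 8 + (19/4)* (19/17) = 5801/68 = 85.31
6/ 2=3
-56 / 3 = -18.67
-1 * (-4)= 4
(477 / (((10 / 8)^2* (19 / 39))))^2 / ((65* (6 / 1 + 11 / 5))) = 6814948608 / 9250625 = 736.70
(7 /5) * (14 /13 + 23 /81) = 10031 /5265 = 1.91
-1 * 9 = -9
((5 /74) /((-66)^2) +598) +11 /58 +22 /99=1864646671 /3115992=598.41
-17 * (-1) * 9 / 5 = 30.60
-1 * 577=-577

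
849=849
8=8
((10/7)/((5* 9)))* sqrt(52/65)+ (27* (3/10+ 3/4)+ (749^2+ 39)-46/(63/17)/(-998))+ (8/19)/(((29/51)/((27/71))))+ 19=4* sqrt(5)/315+ 13801037734560179/24596937540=561087.67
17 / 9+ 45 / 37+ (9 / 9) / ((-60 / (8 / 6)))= 1711 / 555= 3.08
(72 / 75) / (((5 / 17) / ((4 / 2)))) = 816 / 125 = 6.53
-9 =-9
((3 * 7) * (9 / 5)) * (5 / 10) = 189 / 10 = 18.90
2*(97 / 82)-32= -1215 / 41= -29.63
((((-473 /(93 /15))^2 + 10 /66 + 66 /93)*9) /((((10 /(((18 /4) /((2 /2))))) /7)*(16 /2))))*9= 39251369367 /211420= 185655.90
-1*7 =-7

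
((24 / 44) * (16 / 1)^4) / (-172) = -98304 / 473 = -207.83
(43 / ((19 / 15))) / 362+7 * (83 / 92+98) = 219069897 / 316388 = 692.41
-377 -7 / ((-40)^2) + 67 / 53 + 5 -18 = -32965171 / 84800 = -388.74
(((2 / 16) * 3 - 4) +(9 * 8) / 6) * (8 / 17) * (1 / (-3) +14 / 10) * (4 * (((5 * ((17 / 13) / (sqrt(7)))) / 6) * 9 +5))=2144 * sqrt(7) / 91 +4288 / 51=146.41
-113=-113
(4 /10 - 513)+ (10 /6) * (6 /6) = -7664 /15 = -510.93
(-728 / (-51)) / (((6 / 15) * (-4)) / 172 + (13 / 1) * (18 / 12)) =313040 / 427431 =0.73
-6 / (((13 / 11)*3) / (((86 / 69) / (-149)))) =1892 / 133653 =0.01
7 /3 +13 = 46 /3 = 15.33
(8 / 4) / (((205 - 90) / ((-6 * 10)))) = -24 / 23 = -1.04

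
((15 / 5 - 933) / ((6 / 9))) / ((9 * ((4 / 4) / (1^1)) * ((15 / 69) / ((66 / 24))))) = -7843 / 4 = -1960.75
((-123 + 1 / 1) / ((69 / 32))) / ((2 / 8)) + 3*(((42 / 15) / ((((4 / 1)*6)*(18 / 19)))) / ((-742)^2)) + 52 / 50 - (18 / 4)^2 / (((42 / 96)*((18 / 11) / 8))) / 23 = -765587419703 / 3256192800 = -235.12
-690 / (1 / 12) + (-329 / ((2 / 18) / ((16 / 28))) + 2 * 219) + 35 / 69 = -657811 / 69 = -9533.49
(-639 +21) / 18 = -103 / 3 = -34.33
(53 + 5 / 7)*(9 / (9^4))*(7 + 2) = 376 / 567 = 0.66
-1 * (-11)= 11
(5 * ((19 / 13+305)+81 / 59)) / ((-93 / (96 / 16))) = -2361090 / 23777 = -99.30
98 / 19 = 5.16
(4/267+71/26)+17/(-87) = 513431/201318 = 2.55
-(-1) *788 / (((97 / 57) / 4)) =179664 / 97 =1852.21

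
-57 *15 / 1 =-855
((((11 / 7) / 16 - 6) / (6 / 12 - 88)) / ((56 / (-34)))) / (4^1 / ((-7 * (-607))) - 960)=6820859 / 159898211200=0.00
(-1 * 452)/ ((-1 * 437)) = 452/ 437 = 1.03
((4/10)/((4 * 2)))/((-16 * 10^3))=-0.00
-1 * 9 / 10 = -9 / 10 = -0.90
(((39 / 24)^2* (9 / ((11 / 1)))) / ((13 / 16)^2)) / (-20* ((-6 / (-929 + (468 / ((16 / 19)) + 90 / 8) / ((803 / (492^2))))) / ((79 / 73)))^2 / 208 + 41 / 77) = 95242493110517927680779 / 15495802447544176819847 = 6.15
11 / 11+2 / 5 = 7 / 5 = 1.40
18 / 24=3 / 4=0.75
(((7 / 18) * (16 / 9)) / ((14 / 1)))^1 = 0.05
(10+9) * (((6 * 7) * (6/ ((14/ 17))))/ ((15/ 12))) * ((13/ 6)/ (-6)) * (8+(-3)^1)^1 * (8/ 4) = -16796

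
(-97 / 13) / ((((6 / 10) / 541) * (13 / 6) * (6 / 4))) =-1049540 / 507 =-2070.10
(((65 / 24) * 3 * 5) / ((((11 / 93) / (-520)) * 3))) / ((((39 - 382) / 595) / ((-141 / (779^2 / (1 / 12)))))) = -2616225625 / 1308349196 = -2.00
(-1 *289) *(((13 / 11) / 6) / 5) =-3757 / 330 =-11.38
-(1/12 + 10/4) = -31/12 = -2.58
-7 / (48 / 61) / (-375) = 427 / 18000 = 0.02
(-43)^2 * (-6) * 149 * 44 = -72732264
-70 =-70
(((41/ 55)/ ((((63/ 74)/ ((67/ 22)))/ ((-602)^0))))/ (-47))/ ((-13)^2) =-101639/ 302747445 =-0.00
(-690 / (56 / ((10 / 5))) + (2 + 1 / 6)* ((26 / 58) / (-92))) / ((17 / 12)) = -2762563 / 158746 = -17.40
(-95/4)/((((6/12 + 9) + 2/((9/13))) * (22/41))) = -35055/9812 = -3.57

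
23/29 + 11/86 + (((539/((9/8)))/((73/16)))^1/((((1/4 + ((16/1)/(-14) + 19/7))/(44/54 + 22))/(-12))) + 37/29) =-11869528519939/752098122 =-15781.89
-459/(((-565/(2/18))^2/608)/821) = -8485856/957675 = -8.86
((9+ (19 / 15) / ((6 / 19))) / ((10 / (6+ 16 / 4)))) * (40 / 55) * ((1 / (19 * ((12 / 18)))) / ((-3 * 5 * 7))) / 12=-1171 / 1975050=-0.00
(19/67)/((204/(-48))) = -76/1139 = -0.07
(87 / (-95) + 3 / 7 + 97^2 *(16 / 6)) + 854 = 51758638 / 1995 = 25944.18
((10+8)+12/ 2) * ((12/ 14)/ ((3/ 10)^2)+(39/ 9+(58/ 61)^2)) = 9227640/ 26047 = 354.27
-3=-3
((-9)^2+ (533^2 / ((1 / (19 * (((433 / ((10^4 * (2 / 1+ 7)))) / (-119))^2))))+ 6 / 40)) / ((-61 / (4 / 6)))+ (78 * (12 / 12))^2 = 63844857362877312101 / 10495425150000000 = 6083.11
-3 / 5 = -0.60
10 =10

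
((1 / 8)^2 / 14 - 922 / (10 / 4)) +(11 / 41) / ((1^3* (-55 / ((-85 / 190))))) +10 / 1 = -250434357 / 697984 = -358.80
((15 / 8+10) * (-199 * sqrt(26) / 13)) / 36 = -18905 * sqrt(26) / 3744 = -25.75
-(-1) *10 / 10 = 1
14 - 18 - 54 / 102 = -77 / 17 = -4.53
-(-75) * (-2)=-150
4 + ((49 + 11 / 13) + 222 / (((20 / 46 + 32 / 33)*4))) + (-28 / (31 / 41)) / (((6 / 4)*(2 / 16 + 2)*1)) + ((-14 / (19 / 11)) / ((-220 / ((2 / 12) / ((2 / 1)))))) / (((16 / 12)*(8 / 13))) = 1675334912683 / 20493807360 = 81.75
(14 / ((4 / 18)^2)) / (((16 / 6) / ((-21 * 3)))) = -107163 / 16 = -6697.69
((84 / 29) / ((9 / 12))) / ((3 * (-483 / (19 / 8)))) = -38 / 6003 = -0.01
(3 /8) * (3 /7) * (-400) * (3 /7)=-27.55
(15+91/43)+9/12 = 3073/172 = 17.87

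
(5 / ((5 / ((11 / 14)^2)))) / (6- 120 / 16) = -121 / 294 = -0.41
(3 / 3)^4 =1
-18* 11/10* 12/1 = -1188/5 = -237.60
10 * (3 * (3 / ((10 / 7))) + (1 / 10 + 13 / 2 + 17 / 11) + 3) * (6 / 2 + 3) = 11514 / 11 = 1046.73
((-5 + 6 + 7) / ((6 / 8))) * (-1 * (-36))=384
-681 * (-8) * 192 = 1046016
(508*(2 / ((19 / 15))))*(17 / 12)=21590 / 19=1136.32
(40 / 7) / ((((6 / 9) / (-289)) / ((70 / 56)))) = -21675 / 7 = -3096.43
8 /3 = 2.67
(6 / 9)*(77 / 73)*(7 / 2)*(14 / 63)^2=2156 / 17739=0.12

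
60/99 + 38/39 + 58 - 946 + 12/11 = -126602/143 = -885.33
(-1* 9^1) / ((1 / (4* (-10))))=360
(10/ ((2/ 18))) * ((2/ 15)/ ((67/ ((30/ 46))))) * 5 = 900/ 1541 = 0.58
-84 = -84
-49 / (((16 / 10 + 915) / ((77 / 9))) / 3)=-18865 / 13749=-1.37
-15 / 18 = -5 / 6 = -0.83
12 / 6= 2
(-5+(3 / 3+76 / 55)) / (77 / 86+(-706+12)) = 1376 / 364265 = 0.00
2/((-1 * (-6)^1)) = 1/3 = 0.33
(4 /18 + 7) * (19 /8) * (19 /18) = 23465 /1296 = 18.11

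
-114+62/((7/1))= -736/7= -105.14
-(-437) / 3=437 / 3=145.67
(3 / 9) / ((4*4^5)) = 1 / 12288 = 0.00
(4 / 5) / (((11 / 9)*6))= 6 / 55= 0.11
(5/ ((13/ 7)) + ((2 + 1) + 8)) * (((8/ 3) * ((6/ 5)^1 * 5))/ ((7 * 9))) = 2848/ 819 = 3.48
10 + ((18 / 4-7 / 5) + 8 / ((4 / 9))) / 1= 311 / 10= 31.10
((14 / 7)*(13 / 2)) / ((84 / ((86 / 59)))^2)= 24037 / 6140484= 0.00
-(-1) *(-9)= -9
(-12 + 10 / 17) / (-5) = 194 / 85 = 2.28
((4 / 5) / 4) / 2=1 / 10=0.10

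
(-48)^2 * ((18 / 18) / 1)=2304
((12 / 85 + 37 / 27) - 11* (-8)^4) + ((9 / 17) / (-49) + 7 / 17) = -5066557409 / 112455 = -45054.09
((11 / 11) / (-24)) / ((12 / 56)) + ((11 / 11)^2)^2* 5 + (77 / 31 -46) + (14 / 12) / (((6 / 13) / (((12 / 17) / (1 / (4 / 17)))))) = -12349681 / 322524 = -38.29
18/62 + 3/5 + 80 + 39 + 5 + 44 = 26178/155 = 168.89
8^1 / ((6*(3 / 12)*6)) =8 / 9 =0.89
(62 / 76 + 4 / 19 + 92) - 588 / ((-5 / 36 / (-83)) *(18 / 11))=-40782469 / 190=-214644.57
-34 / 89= -0.38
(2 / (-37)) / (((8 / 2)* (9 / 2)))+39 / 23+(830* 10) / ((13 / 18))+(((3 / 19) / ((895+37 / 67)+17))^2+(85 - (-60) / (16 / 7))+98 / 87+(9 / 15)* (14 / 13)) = 904558241768960841705103 / 77931976791784843260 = 11607.02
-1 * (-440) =440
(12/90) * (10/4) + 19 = 58/3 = 19.33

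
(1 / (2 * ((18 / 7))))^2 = 49 / 1296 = 0.04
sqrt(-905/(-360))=1.59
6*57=342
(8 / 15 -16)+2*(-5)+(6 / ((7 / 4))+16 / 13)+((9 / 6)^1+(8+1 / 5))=-30323 / 2730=-11.11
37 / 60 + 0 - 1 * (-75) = 4537 / 60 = 75.62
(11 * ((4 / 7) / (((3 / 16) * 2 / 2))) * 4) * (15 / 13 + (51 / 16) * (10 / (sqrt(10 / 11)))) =14080 / 91 + 2992 * sqrt(110) / 7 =4637.63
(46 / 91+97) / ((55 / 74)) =131.19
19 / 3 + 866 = 2617 / 3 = 872.33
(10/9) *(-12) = -40/3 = -13.33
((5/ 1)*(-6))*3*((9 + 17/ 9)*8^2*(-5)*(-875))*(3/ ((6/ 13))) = -1783600000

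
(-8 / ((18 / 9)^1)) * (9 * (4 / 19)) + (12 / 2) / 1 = -1.58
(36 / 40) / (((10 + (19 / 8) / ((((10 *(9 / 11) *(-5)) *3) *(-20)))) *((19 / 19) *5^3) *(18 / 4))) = 1728 / 10801045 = 0.00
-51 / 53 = -0.96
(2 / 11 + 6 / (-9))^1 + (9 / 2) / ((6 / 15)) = 1421 / 132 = 10.77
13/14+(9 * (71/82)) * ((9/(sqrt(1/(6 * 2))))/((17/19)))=13/14+109269 * sqrt(3)/697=272.46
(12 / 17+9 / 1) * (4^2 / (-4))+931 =15167 / 17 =892.18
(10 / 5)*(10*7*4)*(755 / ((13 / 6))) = 2536800 / 13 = 195138.46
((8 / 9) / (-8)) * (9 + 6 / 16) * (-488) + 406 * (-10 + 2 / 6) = -10249 / 3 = -3416.33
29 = 29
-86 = -86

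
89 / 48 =1.85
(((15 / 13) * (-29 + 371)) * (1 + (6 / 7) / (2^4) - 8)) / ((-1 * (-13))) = -997785 / 4732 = -210.86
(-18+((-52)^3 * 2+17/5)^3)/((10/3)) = -8339415164236482891/1250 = -6671532131389186.31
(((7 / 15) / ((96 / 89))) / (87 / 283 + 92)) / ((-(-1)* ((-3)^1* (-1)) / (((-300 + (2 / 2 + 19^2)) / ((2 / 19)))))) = 103846001 / 112851360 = 0.92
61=61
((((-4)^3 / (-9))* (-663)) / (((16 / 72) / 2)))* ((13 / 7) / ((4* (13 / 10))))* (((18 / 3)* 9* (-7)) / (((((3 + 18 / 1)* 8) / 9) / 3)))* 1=6444360 / 7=920622.86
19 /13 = 1.46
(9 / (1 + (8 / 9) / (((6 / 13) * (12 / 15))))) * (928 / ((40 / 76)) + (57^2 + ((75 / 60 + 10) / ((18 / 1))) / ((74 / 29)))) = 3605351391 / 272320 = 13239.39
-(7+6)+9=-4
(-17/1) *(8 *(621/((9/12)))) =-112608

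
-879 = -879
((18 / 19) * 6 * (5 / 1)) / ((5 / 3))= 324 / 19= 17.05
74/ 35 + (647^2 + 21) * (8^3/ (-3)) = -7501849378/ 105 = -71446184.55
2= 2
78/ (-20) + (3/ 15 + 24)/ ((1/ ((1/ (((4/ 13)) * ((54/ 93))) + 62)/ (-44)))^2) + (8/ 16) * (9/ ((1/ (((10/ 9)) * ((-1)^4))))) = 24143881/ 414720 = 58.22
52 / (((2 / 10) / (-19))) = -4940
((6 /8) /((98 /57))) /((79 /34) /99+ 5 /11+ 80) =287793 /53094244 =0.01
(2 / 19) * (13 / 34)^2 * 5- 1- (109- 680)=6260585 / 10982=570.08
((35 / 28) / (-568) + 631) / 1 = 1433627 / 2272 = 631.00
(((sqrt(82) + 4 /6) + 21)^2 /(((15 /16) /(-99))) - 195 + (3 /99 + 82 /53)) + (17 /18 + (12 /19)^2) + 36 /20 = -1106625635303 /18941670 - 4576 * sqrt(82) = -99860.25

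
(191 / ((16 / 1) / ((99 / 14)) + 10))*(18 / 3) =56727 / 607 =93.45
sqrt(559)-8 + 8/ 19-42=-942/ 19 + sqrt(559)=-25.94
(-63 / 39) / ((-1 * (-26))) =-21 / 338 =-0.06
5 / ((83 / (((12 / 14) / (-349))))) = -0.00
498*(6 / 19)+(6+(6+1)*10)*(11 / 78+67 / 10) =2508956 / 3705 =677.18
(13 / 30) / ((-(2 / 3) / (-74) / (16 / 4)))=962 / 5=192.40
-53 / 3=-17.67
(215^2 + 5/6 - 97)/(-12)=-276773/72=-3844.07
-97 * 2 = -194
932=932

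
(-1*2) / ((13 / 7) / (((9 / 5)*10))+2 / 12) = -126 / 17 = -7.41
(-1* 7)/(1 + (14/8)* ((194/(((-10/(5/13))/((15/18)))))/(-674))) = -1472016/213683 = -6.89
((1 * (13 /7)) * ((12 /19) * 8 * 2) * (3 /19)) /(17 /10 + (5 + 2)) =24960 /73283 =0.34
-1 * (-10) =10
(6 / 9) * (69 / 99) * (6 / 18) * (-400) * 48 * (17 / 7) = -5004800 / 693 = -7221.93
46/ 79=0.58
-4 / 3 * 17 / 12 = -17 / 9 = -1.89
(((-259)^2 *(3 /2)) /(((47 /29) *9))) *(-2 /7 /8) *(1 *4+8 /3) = -1389535 /846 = -1642.48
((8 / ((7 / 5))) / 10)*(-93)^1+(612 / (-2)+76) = -283.14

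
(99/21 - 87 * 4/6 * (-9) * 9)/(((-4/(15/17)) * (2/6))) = -1481355/476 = -3112.09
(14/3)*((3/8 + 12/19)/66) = 119/1672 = 0.07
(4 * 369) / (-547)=-2.70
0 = 0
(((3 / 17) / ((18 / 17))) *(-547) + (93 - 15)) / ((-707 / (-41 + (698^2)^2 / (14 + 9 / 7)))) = 43754786185025 / 151298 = 289196064.62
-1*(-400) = 400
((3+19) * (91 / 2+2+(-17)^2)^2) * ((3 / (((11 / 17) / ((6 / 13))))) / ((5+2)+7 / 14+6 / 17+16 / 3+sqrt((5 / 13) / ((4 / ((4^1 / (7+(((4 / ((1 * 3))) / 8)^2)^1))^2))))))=121706858732931054 / 301010156849 -13133331920811168 * sqrt(65) / 19565660195185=398916.34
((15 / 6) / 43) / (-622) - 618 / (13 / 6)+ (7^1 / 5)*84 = -582849157 / 3476980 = -167.63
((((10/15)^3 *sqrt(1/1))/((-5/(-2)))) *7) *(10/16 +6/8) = 154/135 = 1.14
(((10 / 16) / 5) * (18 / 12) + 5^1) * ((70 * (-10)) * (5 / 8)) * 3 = -217875 / 32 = -6808.59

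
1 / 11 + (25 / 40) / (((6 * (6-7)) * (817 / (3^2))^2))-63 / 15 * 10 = -4923400349 / 117478064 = -41.91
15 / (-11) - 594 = -6549 / 11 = -595.36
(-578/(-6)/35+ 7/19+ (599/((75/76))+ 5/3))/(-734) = -2034149/2440550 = -0.83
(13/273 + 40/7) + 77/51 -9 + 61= 21160/357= 59.27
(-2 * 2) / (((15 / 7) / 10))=-56 / 3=-18.67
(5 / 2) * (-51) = -255 / 2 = -127.50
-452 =-452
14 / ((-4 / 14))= -49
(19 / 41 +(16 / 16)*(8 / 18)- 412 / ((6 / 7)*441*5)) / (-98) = -26729 / 3797010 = -0.01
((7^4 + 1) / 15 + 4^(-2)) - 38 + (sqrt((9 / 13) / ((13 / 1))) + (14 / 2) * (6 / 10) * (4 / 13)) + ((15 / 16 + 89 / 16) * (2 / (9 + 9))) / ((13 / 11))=1163729 / 9360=124.33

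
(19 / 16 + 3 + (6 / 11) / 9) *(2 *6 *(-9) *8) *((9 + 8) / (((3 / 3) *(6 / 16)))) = -1830288 / 11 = -166389.82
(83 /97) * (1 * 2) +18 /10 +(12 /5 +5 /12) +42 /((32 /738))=974.95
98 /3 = 32.67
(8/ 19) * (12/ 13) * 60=5760/ 247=23.32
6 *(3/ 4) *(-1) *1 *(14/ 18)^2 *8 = -196/ 9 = -21.78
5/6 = 0.83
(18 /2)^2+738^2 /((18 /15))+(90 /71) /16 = 257844213 /568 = 453951.08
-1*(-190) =190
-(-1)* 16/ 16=1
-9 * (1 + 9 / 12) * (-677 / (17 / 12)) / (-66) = -42651 / 374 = -114.04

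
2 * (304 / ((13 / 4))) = 2432 / 13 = 187.08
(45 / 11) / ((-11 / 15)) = -675 / 121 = -5.58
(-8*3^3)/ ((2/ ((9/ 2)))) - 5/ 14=-6809/ 14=-486.36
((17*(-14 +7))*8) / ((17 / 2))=-112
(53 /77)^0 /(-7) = -1 /7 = -0.14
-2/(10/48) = -48/5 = -9.60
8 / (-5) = -8 / 5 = -1.60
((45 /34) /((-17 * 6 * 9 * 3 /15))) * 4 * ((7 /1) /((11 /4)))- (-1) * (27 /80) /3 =29833 /762960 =0.04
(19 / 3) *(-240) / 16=-95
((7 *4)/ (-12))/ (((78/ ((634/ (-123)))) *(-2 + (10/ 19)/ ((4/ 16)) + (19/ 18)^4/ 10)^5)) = 259424892177026326815862759410892800000/ 1068996990520008325375922755384614767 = 242.68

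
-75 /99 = -25 /33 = -0.76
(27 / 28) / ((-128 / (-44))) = 297 / 896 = 0.33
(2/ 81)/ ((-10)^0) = 2/ 81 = 0.02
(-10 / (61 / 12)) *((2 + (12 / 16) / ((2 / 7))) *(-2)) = 18.20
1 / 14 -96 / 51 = -1.81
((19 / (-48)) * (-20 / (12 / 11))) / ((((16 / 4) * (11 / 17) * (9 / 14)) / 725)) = 8196125 / 2592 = 3162.09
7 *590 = 4130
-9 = -9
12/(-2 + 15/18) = -72/7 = -10.29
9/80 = 0.11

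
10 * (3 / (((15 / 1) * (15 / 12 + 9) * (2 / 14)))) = 1.37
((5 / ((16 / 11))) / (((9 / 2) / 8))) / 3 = 2.04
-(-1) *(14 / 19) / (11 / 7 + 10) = 98 / 1539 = 0.06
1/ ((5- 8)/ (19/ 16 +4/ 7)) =-197/ 336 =-0.59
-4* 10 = -40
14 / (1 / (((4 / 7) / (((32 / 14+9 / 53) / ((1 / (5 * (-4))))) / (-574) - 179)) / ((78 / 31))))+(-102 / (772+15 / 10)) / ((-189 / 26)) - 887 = -32291285145349 / 36405071703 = -887.00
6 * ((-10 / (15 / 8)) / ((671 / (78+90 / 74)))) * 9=-844128 / 24827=-34.00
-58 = -58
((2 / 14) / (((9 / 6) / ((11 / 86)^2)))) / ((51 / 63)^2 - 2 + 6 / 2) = 2541 / 2699540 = 0.00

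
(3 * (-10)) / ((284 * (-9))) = 5 / 426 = 0.01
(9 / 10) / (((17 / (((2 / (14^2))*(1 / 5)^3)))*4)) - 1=-8329991 / 8330000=-1.00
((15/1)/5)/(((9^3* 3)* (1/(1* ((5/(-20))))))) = -1/2916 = -0.00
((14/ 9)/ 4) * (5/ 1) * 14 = 245/ 9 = 27.22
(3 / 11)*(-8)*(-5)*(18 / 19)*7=72.34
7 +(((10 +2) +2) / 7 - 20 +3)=-8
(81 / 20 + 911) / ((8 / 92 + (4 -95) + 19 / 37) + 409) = 15574151 / 5422580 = 2.87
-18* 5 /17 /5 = -18 /17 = -1.06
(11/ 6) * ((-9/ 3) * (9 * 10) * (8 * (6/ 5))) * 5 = -23760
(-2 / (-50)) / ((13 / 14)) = 14 / 325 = 0.04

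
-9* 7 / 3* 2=-42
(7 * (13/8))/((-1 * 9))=-91/72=-1.26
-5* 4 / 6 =-10 / 3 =-3.33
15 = 15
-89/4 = -22.25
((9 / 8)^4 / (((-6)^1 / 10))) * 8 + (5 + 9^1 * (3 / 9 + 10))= 39241 / 512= 76.64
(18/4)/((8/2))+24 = 201/8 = 25.12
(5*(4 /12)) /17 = 5 /51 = 0.10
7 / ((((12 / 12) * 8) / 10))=35 / 4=8.75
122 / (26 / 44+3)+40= 5844 / 79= 73.97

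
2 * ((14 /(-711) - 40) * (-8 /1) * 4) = 1821056 /711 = 2561.26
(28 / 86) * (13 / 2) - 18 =-683 / 43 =-15.88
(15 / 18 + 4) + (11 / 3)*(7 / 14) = 20 / 3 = 6.67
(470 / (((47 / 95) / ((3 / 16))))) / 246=475 / 656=0.72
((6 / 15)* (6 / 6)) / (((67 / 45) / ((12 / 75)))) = 72 / 1675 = 0.04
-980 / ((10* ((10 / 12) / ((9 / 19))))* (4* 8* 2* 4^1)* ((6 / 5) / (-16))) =441 / 152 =2.90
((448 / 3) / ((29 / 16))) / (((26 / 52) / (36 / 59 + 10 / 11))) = 487424 / 1947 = 250.35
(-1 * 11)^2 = 121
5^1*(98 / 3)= 490 / 3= 163.33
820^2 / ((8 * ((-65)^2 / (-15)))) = -50430 / 169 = -298.40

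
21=21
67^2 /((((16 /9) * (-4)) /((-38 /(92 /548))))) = 105163803 /736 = 142885.60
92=92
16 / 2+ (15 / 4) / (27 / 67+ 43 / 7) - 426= -1025201 / 2456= -417.43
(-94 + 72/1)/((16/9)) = -99/8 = -12.38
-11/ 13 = -0.85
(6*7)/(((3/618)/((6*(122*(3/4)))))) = 4749948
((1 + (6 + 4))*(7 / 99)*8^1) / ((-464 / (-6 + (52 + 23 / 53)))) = -0.62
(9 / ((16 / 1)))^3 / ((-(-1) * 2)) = 729 / 8192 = 0.09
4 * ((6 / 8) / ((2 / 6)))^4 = 102.52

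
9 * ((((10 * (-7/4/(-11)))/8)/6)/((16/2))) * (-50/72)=-875/33792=-0.03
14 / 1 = 14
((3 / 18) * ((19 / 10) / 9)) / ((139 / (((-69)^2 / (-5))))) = -10051 / 41700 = -0.24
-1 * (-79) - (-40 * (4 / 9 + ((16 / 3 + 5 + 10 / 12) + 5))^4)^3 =63821098180551409608941209106117 / 2259436291848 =28246469444974672897.12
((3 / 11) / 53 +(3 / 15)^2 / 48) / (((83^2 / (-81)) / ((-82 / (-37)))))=-4630581 / 29720523800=-0.00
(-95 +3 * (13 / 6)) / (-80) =177 / 160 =1.11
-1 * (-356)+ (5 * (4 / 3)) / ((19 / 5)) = 20392 / 57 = 357.75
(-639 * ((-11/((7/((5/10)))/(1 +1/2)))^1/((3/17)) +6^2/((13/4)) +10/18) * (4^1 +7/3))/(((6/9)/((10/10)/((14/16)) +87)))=-13507932257/5096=-2650693.14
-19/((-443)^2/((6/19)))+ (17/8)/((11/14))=23353367/8634956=2.70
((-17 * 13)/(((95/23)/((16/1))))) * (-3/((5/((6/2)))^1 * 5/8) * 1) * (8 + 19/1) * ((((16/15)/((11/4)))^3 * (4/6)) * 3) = 3070029201408/395140625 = 7769.46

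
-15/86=-0.17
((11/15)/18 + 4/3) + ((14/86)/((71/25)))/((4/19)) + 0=2714201/1648620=1.65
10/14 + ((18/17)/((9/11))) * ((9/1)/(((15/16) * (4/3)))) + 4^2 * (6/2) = 34529/595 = 58.03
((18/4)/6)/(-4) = -3/16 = -0.19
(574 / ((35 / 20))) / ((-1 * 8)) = -41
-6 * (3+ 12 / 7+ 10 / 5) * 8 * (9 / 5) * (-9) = 182736 / 35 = 5221.03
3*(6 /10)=9 /5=1.80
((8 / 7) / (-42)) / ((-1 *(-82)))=-2 / 6027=-0.00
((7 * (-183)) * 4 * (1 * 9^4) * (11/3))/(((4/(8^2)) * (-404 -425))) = 1972289088/829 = 2379118.32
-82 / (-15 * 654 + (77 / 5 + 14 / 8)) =40 / 4777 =0.01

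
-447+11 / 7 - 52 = -3482 / 7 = -497.43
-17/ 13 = -1.31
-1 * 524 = -524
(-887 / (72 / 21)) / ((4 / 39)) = -80717 / 32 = -2522.41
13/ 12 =1.08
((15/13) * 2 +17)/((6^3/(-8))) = -251/351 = -0.72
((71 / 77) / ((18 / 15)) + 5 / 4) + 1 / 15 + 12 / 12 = 4751 / 1540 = 3.09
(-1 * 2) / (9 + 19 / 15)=-15 / 77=-0.19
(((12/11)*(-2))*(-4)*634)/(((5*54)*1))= 10144/495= 20.49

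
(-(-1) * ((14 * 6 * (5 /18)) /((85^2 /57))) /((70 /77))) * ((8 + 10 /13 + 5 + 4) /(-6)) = -112651 /187850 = -0.60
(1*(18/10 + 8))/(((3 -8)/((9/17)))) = -441/425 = -1.04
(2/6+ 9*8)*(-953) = -206801/3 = -68933.67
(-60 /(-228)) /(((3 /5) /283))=7075 /57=124.12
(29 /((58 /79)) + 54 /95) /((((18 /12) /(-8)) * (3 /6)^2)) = -243616 /285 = -854.79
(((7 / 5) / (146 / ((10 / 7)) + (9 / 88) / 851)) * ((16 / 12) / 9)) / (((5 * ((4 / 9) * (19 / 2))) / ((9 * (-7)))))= -22017072 / 3635442235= -0.01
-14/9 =-1.56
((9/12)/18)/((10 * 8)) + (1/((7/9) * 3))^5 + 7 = 226369447/32269440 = 7.01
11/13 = 0.85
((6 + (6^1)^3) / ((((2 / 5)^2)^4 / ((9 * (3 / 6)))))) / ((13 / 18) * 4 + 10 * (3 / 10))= 3512109375 / 13568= 258852.40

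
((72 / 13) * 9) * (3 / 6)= 324 / 13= 24.92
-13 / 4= -3.25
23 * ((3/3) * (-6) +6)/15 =0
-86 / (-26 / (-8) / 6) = -2064 / 13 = -158.77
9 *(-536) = -4824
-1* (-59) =59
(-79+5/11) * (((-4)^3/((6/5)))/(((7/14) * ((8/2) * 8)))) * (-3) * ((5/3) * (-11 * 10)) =144000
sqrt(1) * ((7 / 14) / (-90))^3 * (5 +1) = -1 / 972000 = -0.00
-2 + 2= 0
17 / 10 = 1.70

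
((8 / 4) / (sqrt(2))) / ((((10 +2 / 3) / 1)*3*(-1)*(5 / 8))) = -sqrt(2) / 20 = -0.07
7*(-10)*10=-700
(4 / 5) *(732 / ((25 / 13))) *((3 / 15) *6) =228384 / 625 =365.41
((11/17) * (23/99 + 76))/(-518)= -7547/79254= -0.10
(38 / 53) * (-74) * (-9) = 477.51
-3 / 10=-0.30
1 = 1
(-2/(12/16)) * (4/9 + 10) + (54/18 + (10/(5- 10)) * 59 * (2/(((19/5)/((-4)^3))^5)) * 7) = 149666186831337571/66854673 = 2238679513.57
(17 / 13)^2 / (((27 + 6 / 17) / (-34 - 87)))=-594473 / 78585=-7.56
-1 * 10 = -10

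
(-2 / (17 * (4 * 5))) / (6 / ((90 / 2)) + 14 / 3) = -1 / 816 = -0.00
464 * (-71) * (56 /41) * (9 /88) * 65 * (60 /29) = -279115200 /451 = -618880.71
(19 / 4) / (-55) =-19 / 220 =-0.09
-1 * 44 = -44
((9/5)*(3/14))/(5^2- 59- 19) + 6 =22233/3710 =5.99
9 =9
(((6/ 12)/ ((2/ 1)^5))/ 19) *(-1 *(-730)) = 365/ 608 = 0.60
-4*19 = -76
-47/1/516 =-47/516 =-0.09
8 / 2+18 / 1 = 22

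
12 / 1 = 12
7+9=16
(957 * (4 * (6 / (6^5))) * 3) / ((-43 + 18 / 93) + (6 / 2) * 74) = 899 / 18180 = 0.05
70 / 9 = 7.78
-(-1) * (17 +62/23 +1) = 476/23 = 20.70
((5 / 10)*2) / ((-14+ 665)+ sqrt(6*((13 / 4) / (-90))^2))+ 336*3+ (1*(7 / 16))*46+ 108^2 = 929480109492247 / 73232811448 - 780*sqrt(6) / 9154101431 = 12692.13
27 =27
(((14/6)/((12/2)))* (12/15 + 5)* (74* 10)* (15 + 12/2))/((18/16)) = 841232/27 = 31156.74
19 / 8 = 2.38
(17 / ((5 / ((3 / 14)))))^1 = 51 / 70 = 0.73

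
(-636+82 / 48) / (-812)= 15223 / 19488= 0.78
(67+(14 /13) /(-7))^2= 755161 /169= 4468.41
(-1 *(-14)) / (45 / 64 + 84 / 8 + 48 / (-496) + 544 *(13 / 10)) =138880 / 7125599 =0.02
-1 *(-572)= 572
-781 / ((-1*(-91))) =-781 / 91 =-8.58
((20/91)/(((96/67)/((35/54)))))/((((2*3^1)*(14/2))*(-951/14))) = -1675/48067344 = -0.00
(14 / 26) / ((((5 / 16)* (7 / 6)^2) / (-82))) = -47232 / 455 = -103.81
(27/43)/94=27/4042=0.01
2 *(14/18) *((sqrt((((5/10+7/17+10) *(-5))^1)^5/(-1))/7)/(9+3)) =3441025 *sqrt(63070)/2122416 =407.16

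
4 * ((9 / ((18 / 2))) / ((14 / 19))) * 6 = 228 / 7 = 32.57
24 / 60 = 2 / 5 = 0.40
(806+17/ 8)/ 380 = 1293/ 608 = 2.13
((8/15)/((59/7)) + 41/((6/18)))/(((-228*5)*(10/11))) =-1198021/10089000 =-0.12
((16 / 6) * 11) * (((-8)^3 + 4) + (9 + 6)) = -43384 / 3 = -14461.33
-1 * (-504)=504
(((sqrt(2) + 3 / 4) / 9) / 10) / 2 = 1 / 240 + sqrt(2) / 180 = 0.01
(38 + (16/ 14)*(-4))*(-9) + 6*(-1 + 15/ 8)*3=-7983/ 28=-285.11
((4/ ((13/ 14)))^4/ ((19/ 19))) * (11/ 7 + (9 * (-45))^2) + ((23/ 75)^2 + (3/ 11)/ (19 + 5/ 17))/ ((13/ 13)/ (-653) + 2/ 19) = 19178024487174079537/ 339555645000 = 56479769.28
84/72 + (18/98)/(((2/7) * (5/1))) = 136/105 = 1.30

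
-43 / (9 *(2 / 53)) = -2279 / 18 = -126.61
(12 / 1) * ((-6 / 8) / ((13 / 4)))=-36 / 13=-2.77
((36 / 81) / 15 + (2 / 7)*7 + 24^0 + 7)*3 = 1354 / 45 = 30.09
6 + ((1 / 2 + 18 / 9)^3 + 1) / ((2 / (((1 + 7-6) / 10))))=613 / 80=7.66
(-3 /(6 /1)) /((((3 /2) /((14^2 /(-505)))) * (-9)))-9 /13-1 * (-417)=73790072 /177255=416.29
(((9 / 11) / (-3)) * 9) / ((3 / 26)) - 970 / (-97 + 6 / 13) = -30992 / 2761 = -11.22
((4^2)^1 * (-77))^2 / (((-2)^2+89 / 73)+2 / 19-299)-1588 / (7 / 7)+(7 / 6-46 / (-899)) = -51534476287 / 7628914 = -6755.15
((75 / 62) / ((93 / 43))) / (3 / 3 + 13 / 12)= 258 / 961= 0.27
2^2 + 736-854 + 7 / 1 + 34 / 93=-9917 / 93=-106.63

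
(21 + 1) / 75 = 22 / 75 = 0.29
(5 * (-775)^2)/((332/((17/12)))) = 51053125/3984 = 12814.54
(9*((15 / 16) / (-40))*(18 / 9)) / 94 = -0.00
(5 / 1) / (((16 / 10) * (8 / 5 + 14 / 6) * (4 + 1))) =75 / 472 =0.16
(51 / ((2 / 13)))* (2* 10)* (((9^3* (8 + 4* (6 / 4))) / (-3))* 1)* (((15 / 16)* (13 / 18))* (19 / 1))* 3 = -6963936525 / 8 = -870492065.62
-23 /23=-1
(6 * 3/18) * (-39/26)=-3/2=-1.50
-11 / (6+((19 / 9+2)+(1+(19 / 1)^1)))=-99 / 271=-0.37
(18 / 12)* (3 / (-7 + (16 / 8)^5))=9 / 50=0.18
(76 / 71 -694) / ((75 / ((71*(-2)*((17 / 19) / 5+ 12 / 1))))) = 113844172 / 7125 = 15978.13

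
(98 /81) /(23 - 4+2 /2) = 49 /810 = 0.06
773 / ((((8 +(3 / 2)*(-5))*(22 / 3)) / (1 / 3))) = 773 / 11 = 70.27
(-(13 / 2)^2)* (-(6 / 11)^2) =1521 / 121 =12.57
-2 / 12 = -1 / 6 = -0.17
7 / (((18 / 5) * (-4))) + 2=109 / 72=1.51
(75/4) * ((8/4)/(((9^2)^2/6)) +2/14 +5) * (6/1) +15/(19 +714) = 578.80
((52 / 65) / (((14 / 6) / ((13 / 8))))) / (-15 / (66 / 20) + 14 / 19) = -8151 / 55720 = -0.15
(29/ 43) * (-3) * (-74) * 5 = 32190/ 43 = 748.60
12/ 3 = 4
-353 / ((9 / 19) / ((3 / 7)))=-6707 / 21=-319.38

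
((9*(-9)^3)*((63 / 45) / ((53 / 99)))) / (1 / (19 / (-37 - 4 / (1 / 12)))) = 86388687 / 22525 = 3835.24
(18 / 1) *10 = 180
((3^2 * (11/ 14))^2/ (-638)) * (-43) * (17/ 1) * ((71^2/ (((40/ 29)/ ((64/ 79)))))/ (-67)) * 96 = -315197679456/ 1296785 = -243060.86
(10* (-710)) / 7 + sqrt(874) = -7100 / 7 + sqrt(874) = -984.72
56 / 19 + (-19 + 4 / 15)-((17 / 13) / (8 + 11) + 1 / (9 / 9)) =-16.85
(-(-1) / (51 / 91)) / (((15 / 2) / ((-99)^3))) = -19621602 / 85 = -230842.38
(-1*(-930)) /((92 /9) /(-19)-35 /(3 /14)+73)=-159030 /15539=-10.23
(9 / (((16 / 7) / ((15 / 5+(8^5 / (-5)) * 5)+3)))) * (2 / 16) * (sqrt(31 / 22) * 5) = -5160015 * sqrt(682) / 1408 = -95706.29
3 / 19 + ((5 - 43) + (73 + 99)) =2549 / 19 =134.16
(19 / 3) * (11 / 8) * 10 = 1045 / 12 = 87.08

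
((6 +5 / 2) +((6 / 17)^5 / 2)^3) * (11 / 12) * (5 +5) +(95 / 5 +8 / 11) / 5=154653855405601232065597 / 1889199213996478423380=81.86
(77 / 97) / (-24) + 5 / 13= 10639 / 30264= 0.35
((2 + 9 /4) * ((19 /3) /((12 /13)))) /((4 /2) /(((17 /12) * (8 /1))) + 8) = 71383 /20016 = 3.57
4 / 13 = 0.31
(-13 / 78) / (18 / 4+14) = -1 / 111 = -0.01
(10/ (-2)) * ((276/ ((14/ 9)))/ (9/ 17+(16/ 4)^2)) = -105570/ 1967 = -53.67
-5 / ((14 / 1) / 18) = -6.43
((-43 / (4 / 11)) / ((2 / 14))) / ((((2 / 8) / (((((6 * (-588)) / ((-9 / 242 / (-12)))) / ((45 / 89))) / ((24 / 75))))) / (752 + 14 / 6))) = 158152180121320 / 9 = 17572464457924.44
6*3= 18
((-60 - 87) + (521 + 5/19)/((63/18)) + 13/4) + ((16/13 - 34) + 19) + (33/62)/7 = -8.51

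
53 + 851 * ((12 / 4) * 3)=7712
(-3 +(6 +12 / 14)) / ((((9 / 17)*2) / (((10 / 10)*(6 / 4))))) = 153 / 28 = 5.46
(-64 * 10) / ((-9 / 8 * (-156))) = -1280 / 351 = -3.65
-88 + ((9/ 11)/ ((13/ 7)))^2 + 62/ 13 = -83.04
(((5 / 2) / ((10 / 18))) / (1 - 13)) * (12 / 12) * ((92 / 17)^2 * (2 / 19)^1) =-6348 / 5491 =-1.16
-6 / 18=-1 / 3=-0.33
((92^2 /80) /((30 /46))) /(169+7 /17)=206839 /216000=0.96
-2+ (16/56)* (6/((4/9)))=13/7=1.86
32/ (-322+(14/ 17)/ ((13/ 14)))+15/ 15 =31947/ 35483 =0.90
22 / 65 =0.34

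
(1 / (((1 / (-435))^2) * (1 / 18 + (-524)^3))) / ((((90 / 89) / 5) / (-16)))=269456400 / 2589800831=0.10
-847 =-847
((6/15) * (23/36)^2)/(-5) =-529/16200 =-0.03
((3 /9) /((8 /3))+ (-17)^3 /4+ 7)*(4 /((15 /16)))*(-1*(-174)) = -4532816 /5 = -906563.20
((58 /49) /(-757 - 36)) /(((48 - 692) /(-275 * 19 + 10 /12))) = -909005 /75071724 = -0.01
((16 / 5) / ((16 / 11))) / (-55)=-1 / 25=-0.04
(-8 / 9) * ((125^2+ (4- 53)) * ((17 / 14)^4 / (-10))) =108410258 / 36015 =3010.14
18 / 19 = 0.95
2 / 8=1 / 4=0.25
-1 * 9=-9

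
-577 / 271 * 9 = -5193 / 271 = -19.16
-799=-799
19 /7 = 2.71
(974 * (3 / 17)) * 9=26298 / 17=1546.94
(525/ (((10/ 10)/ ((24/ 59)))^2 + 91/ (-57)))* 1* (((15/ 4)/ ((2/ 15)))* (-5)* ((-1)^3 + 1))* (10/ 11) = 0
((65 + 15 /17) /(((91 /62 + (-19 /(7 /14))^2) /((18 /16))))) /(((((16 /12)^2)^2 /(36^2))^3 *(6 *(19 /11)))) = 3370796517900735 /9880554496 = 341154.59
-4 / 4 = -1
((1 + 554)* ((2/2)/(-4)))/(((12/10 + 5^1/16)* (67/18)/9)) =-1798200/8107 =-221.81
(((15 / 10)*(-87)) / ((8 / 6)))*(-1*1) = 783 / 8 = 97.88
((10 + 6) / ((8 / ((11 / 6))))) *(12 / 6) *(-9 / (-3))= 22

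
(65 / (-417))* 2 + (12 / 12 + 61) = 25724 / 417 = 61.69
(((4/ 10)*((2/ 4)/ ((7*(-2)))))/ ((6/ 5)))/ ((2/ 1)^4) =-1/ 1344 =-0.00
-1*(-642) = 642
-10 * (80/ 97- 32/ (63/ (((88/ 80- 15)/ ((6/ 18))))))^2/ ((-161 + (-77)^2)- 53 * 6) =-50233360384/ 56535152625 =-0.89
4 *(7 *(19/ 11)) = 532/ 11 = 48.36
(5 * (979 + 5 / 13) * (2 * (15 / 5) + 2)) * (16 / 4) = 2037120 / 13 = 156701.54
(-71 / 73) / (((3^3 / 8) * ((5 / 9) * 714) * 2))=-0.00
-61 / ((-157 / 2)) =122 / 157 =0.78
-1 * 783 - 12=-795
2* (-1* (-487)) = 974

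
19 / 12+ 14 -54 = -461 / 12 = -38.42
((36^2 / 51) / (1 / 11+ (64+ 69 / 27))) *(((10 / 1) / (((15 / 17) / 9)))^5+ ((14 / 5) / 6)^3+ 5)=29512079883172656 / 7010375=4209771928.49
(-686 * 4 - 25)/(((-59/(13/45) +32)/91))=3275727/2239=1463.03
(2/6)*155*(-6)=-310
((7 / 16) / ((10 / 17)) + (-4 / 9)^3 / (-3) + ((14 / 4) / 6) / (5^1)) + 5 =2060917 / 349920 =5.89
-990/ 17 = -58.24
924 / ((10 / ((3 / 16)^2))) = 2079 / 640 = 3.25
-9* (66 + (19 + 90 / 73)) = -56655 / 73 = -776.10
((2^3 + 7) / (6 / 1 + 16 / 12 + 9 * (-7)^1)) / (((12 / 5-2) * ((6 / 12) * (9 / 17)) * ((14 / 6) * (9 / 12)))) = -1700 / 1169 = -1.45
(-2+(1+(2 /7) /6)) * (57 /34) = -190 /119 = -1.60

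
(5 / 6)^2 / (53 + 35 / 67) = 1675 / 129096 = 0.01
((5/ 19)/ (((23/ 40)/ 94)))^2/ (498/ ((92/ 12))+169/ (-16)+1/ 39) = 220546560000/ 6484900393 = 34.01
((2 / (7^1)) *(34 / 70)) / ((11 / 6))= 204 / 2695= 0.08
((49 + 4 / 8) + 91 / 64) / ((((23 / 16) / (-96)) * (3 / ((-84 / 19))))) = 2190048 / 437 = 5011.55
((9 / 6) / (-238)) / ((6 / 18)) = -0.02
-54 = -54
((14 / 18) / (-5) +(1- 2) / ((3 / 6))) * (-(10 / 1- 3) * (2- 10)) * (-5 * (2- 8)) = -10864 / 3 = -3621.33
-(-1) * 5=5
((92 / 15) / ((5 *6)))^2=2116 / 50625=0.04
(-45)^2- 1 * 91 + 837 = 2771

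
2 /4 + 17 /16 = 25 /16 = 1.56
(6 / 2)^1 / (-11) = -3 / 11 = -0.27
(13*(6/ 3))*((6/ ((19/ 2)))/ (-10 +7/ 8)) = -2496/ 1387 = -1.80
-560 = -560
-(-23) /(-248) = -23 /248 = -0.09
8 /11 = 0.73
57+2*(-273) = -489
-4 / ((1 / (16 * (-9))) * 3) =192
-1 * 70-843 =-913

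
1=1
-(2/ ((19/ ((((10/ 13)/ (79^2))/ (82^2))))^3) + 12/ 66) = -139202339672687307774278450199/ 765612868199780192758531468532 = -0.18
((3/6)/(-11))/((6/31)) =-31/132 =-0.23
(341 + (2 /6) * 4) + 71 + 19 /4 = 5017 /12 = 418.08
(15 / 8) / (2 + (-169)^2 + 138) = 5 / 76536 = 0.00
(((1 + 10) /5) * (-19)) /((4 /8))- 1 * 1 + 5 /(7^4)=-1015598 /12005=-84.60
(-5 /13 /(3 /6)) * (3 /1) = -30 /13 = -2.31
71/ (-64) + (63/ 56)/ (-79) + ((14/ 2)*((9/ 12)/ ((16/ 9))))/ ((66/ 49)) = 118891/ 111232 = 1.07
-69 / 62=-1.11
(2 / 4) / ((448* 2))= 1 / 1792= 0.00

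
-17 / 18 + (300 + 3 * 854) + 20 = 51859 / 18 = 2881.06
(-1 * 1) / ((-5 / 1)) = 1 / 5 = 0.20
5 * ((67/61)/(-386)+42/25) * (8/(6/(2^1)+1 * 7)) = 1974514/294325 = 6.71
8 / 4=2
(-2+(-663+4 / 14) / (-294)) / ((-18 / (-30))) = 2615 / 6174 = 0.42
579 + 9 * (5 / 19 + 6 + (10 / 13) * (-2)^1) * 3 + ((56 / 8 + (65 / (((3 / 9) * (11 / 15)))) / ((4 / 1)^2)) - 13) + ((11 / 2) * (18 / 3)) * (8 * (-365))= -4157784405 / 43472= -95642.81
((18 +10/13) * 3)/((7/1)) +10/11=8962/1001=8.95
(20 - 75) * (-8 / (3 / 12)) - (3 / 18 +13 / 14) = 36937 / 21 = 1758.90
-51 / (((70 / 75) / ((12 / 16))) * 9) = -255 / 56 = -4.55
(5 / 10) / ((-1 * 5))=-1 / 10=-0.10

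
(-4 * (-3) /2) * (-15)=-90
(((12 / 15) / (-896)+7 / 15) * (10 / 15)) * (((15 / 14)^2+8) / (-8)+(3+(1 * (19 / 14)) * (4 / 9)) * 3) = 14231797 / 4741632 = 3.00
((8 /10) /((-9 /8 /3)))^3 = -32768 /3375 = -9.71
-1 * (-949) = 949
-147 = -147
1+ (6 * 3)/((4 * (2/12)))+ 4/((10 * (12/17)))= 857/30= 28.57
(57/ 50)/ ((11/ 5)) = 57/ 110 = 0.52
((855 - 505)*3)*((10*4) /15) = 2800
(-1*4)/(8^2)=-0.06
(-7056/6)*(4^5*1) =-1204224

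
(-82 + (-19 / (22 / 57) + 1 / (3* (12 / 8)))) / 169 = -25939 / 33462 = -0.78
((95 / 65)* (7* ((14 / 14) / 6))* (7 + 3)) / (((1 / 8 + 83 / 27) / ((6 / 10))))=28728 / 8983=3.20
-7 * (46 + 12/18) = -980/3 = -326.67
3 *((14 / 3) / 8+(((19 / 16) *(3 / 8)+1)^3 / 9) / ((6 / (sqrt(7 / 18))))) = 1.85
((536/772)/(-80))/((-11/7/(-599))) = -280931/84920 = -3.31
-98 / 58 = -49 / 29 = -1.69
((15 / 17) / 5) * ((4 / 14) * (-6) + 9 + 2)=195 / 119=1.64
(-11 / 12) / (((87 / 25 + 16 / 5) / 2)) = -275 / 1002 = -0.27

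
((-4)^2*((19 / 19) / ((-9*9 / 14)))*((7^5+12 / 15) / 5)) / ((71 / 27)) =-6274912 / 1775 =-3535.16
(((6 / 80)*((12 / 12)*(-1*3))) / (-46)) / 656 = 9 / 1207040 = 0.00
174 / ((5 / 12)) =2088 / 5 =417.60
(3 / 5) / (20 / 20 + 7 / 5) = 1 / 4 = 0.25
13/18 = 0.72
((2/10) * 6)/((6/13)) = 13/5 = 2.60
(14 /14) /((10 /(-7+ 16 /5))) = -19 /50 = -0.38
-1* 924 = -924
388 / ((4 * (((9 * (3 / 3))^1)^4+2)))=97 / 6563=0.01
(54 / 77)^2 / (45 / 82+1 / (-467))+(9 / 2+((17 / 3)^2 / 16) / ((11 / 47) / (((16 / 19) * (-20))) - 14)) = 2475079904246501 / 470860396400394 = 5.26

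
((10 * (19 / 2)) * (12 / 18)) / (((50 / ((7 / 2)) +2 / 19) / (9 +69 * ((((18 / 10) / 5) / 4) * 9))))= 1821967 / 6380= 285.57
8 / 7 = 1.14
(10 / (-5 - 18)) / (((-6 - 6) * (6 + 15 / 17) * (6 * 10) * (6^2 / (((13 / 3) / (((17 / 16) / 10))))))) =5 / 50301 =0.00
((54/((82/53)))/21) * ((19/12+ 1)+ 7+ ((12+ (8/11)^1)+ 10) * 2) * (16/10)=462054/3157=146.36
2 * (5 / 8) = 5 / 4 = 1.25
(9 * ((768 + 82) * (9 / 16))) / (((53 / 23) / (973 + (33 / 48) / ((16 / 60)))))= 49436055675 / 27136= 1821788.61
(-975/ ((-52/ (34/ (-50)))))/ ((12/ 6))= -51/ 8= -6.38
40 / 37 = 1.08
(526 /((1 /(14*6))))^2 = 1952225856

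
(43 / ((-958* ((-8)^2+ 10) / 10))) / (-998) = 215 / 35375108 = 0.00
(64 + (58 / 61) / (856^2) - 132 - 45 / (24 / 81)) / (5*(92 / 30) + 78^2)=-14741594925 / 408931901504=-0.04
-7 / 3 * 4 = -9.33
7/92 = 0.08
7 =7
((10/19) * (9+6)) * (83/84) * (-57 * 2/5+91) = 141515/266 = 532.01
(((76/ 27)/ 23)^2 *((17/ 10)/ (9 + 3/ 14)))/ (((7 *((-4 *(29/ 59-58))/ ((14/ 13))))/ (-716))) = -14518079968/ 10971604070505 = -0.00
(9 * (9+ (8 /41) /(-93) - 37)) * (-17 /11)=5445372 /13981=389.48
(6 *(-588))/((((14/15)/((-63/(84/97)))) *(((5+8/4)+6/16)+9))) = 2199960/131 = 16793.59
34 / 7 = 4.86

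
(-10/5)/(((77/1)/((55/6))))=-5/21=-0.24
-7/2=-3.50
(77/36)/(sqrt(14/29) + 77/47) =1154461/725220 - 24299 * sqrt(406)/725220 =0.92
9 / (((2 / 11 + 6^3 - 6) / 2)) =99 / 1156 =0.09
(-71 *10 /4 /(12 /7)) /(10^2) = -497 /480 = -1.04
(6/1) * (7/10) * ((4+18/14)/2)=111/10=11.10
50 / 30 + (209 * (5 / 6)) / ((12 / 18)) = 3155 / 12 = 262.92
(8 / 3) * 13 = 104 / 3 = 34.67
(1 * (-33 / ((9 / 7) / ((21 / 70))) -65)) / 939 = -727 / 9390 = -0.08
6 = 6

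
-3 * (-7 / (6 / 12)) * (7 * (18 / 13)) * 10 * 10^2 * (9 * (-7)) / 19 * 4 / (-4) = 333396000 / 247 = 1349781.38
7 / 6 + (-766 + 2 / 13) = -59645 / 78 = -764.68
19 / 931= 1 / 49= 0.02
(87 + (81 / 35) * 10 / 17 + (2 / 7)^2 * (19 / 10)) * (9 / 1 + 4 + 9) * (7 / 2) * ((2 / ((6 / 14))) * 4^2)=129772192 / 255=508910.56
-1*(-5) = 5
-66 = -66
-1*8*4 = -32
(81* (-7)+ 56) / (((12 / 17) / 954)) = -1381233 / 2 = -690616.50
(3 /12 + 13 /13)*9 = 45 /4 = 11.25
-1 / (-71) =1 / 71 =0.01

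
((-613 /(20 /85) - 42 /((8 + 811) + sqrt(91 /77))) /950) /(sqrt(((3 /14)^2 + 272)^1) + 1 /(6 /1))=21 * (-93884637 - 10421 * sqrt(143)) /(1900 * (7 + 3 * sqrt(53321)) * (sqrt(143) + 9009))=-0.16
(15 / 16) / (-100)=-3 / 320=-0.01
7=7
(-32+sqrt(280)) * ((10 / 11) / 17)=-320 / 187+20 * sqrt(70) / 187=-0.82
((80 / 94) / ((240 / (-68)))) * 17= -578 / 141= -4.10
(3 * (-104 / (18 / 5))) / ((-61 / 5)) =1300 / 183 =7.10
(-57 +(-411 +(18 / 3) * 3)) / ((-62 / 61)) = 13725 / 31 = 442.74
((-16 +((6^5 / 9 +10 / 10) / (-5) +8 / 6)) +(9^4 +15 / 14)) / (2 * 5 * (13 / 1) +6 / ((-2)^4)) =48.89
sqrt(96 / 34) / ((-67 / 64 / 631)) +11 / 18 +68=-944.21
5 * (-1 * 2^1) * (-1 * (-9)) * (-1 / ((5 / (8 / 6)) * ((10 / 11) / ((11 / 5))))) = 1452 / 25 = 58.08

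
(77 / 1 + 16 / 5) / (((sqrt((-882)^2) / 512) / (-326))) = -15177.26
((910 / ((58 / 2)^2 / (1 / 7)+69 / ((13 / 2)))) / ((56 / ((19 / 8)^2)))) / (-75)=-61009 / 294408960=-0.00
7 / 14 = 1 / 2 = 0.50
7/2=3.50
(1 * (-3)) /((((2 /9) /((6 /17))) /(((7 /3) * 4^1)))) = -756 /17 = -44.47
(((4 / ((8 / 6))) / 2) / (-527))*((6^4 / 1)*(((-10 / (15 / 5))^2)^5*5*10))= -4000000000000 / 128061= -31235114.52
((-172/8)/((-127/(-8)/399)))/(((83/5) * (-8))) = 4.07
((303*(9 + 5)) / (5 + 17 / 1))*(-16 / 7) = -4848 / 11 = -440.73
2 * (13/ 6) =13/ 3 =4.33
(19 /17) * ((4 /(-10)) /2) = -19 /85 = -0.22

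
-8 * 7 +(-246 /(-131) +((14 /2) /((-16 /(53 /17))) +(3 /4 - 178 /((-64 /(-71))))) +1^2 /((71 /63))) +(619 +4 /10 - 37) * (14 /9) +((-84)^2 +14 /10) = 1755942214819 /227688480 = 7712.04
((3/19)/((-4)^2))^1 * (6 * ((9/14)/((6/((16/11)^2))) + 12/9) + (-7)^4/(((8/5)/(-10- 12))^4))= 55827429326829/65916928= 846936.15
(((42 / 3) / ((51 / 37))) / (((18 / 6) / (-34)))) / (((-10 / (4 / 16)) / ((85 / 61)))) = 4403 / 1098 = 4.01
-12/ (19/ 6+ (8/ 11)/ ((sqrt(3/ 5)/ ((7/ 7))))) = -165528/ 39841+ 12672 * sqrt(15)/ 39841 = -2.92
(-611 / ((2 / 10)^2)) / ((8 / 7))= -106925 / 8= -13365.62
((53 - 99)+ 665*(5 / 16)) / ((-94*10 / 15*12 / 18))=-23301 / 6016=-3.87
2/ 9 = 0.22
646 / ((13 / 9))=5814 / 13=447.23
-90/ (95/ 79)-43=-2239/ 19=-117.84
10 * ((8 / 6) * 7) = 280 / 3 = 93.33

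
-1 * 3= -3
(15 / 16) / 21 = 5 / 112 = 0.04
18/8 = 9/4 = 2.25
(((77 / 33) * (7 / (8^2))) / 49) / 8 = 1 / 1536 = 0.00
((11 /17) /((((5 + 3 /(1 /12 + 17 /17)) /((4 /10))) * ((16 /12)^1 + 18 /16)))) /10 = 3432 /2532575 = 0.00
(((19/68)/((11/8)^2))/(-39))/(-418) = 8/882453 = 0.00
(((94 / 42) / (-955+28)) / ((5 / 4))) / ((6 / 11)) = -1034 / 292005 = -0.00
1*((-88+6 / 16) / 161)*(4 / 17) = -701 / 5474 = -0.13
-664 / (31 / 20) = -13280 / 31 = -428.39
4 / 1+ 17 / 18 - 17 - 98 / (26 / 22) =-22225 / 234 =-94.98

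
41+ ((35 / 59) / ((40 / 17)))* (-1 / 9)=174049 / 4248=40.97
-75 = -75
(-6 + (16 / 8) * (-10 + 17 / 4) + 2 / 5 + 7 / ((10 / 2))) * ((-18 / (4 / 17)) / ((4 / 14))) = 168147 / 40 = 4203.68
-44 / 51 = -0.86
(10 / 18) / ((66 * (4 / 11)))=5 / 216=0.02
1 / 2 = 0.50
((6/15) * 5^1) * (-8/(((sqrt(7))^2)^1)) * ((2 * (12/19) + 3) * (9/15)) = -3888/665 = -5.85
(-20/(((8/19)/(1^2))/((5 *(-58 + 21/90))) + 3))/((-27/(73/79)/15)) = 240367100/70199163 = 3.42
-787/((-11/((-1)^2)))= 787/11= 71.55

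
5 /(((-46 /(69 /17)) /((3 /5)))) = -9 /34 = -0.26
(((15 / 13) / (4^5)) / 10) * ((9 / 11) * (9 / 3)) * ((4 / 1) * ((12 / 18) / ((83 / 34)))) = 459 / 1519232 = 0.00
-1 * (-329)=329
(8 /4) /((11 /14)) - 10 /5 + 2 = 28 /11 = 2.55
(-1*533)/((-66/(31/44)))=16523/2904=5.69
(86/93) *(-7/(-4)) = 301/186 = 1.62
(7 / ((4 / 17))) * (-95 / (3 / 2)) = -1884.17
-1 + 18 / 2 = 8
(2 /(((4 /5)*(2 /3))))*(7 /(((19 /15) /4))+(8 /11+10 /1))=51465 /418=123.12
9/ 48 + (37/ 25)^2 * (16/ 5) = 359839/ 50000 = 7.20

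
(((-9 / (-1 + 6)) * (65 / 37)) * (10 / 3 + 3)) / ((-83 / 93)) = 68913 / 3071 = 22.44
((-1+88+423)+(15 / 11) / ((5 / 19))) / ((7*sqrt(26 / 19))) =5667*sqrt(494) / 2002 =62.91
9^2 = 81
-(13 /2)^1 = -13 /2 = -6.50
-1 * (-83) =83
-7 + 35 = 28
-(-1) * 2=2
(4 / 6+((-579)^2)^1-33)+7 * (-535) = 994391 / 3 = 331463.67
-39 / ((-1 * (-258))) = -13 / 86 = -0.15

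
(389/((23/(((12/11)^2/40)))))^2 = 49028004/193627225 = 0.25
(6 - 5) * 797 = 797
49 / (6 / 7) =57.17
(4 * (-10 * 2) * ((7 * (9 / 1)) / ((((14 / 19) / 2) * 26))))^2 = 46785600 / 169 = 276837.87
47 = 47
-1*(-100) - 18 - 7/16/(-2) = 2631/32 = 82.22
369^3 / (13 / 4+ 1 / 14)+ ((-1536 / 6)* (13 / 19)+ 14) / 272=1211736995195 / 80104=15127047.28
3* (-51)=-153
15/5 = 3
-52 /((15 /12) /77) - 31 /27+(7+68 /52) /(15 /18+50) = -68604799 /21411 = -3204.18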